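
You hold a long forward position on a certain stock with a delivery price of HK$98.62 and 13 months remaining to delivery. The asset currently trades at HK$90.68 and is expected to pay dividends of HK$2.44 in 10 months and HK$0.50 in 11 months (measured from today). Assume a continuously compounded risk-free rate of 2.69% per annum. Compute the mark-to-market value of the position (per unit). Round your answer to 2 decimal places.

-HK$7.98

PV(remaining dividends) I = 2.44·e^(−0.0269·10/12) + 0.50·e^(−0.0269·11/12) = 2.8737
Current forward F = (S − I)·e^(rT) = (90.68 − 2.8737)·e^(0.0269·13/12) = 87.8063 × 1.029570 = 90.4027
Value (long) = (F − K)·e^(−rT) = (90.4027 − 98.62) × 0.971279 = -7.9813
Value = -HK$7.98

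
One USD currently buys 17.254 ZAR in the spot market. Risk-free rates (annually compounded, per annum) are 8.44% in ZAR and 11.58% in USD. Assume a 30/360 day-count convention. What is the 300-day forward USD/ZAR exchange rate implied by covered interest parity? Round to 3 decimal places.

By covered interest parity, F = S · (1+r_ZAR)^T / (1+r_USD)^T
= 17.254 × 1.069854 / 1.095608 = 17.254 × 0.976493
F = 16.848 ZAR per USD

16.848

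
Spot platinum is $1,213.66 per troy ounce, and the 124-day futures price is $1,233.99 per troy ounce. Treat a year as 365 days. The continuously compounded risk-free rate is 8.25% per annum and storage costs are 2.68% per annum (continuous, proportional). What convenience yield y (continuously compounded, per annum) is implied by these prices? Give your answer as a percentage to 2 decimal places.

F = S·e^((r+u−y)T) ⇒ (r+u−y) = ln(F/S)/T
ln(1233.99/1213.66) = 0.016612; /T ⇒ 0.048898
y = r + u − ln(F/S)/T = 0.0825 + 0.0268 − 0.048898 = 0.060402
y = 6.04%

6.04%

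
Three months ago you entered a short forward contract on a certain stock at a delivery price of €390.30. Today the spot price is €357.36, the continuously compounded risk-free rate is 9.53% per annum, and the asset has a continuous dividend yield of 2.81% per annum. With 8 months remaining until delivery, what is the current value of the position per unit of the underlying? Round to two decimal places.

Current fair forward for the remaining 8 months: F = S·e^((r − q)·T), (r − q) = 0.0953 − 0.0281 = 0.0672
F = 357.36 · e^(0.0672 × 8/12) = 357.36 × 1.045819 = 373.7339
Value of long forward = (F − K)·e^(−rT) = (373.7339 − 390.30) · e^(−0.0953·8/12)
= -16.5661 × 0.938443 = -15.55
Short position value = −(long value) = €15.55

€15.55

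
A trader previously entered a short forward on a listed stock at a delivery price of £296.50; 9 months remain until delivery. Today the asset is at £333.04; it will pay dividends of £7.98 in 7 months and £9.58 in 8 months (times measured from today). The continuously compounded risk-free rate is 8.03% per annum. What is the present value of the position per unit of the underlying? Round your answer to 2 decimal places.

PV(remaining dividends) I = 7.98·e^(−0.0803·7/12) + 9.58·e^(−0.0803·8/12) = 16.6955
Current forward F = (S − I)·e^(rT) = (333.04 − 16.6955)·e^(0.0803·9/12) = 316.3445 × 1.062075 = 335.9816
Value (long) = (F − K)·e^(−rT) = (335.9816 − 296.50) × 0.941553 = 37.1740
Short position value = −(long value) = -£37.17

-£37.17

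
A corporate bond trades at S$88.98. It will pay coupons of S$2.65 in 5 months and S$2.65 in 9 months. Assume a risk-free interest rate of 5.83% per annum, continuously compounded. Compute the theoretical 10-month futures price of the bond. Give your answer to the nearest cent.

S$88.03

PV(coupons) I = 2.65·e^(−0.0583·5/12) + 2.65·e^(−0.0583·9/12)
I = 2.5864 + 2.5366 = 5.1230
F = (S − I)·e^(rT) = (88.98 − 5.1230) · e^(0.0583·10/12)
= 83.8570 · e^0.048583 = 83.8570 × 1.049783 = S$88.03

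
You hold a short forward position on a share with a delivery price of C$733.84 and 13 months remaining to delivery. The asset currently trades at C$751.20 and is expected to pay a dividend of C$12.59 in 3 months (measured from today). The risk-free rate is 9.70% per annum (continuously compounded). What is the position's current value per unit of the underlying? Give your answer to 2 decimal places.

-C$78.27

PV(remaining dividends) I = 12.59·e^(−0.0970·3/12) = 12.2884
Current forward F = (S − I)·e^(rT) = (751.20 − 12.2884)·e^(0.0970·13/12) = 738.9116 × 1.110803 = 820.7852
Value (long) = (F − K)·e^(−rT) = (820.7852 − 733.84) × 0.900249 = 78.2723
Short position value = −(long value) = -C$78.27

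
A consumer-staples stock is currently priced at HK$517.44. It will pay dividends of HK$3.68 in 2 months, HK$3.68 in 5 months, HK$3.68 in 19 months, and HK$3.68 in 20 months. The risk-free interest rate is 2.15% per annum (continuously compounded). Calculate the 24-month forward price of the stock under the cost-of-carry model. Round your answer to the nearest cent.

PV(dividends) I = 3.68·e^(−0.0215·2/12) + 3.68·e^(−0.0215·5/12) + 3.68·e^(−0.0215·19/12) + 3.68·e^(−0.0215·20/12)
I = 3.6668 + 3.6472 + 3.5568 + 3.5505 = 14.4213
F = (S − I)·e^(rT) = (517.44 − 14.4213) · e^(0.0215·24/12)
= 503.0187 · e^0.043000 = 503.0187 × 1.043938 = HK$525.12

HK$525.12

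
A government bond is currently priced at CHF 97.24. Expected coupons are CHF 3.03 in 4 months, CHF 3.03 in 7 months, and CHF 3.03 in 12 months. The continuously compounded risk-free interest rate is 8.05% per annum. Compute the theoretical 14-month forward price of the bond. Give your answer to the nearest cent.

CHF 97.33

PV(coupons) I = 3.03·e^(−0.0805·4/12) + 3.03·e^(−0.0805·7/12) + 3.03·e^(−0.0805·12/12)
I = 2.9498 + 2.8910 + 2.7956 = 8.6364
F = (S − I)·e^(rT) = (97.24 − 8.6364) · e^(0.0805·14/12)
= 88.6036 · e^0.093917 = 88.6036 × 1.098469 = CHF 97.33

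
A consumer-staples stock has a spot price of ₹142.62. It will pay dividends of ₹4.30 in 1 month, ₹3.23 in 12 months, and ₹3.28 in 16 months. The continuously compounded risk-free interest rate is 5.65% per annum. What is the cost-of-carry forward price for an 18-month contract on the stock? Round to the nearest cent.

PV(dividends) I = 4.30·e^(−0.0565·1/12) + 3.23·e^(−0.0565·12/12) + 3.28·e^(−0.0565·16/12)
I = 4.2798 + 3.0526 + 3.0420 = 10.3744
F = (S − I)·e^(rT) = (142.62 − 10.3744) · e^(0.0565·18/12)
= 132.2456 · e^0.084750 = 132.2456 × 1.088445 = ₹143.94

₹143.94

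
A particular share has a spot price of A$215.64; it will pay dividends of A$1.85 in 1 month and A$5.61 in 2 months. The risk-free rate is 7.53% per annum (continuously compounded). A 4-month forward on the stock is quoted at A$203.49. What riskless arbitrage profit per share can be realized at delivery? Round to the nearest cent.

A$10.07 per share

PV(dividends) I = 1.85·e^(−0.0753·1/12) + 5.61·e^(−0.0753·2/12) = 7.3785
Fair forward F* = (S − I)·e^(rT) = (215.64 − 7.3785)·e^0.025100 = 208.2615 × 1.025418 = 213.5551
Market A$203.49 < fair 213.5551: forward underpriced → reverse cash-and-carry (short the stock, invest proceeds at r, pay the dividends, go long the forward).
Profit at T = |F_mkt − F*| = |203.49 − 213.5551| = A$10.07 per share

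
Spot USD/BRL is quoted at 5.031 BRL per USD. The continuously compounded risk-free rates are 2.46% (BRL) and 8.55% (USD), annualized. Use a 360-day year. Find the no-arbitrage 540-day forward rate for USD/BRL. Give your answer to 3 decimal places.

4.592

F = S·e^((r_BRL − r_USD)T) = 5.031 · e^((0.0246 − 0.0855) × 540/360)
= 5.031 · e^-0.091350 = 5.031 × 0.912698
F = 4.592 BRL per USD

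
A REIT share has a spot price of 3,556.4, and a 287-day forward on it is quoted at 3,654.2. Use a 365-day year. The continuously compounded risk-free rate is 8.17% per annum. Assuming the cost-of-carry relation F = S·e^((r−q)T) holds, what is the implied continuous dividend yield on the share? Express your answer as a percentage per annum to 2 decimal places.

4.72%

From F = S·e^((r−q)T): (r − q) = ln(F/S)/T
ln(3654.2/3556.4) = ln(1.027500) = 0.027129
(r − q) = 0.027129 / (287/365) = 0.034502
q = r − ln(F/S)/T = 0.0817 − 0.034502 = 0.047198
q = 4.72%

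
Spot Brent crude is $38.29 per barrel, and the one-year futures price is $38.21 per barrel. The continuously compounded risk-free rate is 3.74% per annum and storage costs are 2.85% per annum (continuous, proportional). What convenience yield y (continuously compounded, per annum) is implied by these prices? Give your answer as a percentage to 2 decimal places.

F = S·e^((r+u−y)T) ⇒ (r+u−y) = ln(F/S)/T
ln(38.21/38.29) = -0.002092; /T ⇒ -0.002092
y = r + u − ln(F/S)/T = 0.0374 + 0.0285 + 0.002092 = 0.067992
y = 6.80%

6.80%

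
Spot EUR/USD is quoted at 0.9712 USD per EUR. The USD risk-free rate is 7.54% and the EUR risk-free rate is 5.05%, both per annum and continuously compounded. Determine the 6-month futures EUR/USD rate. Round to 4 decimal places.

F = S·e^((r_USD − r_EUR)T) = 0.9712 · e^((0.0754 − 0.0505) × 6/12)
= 0.9712 · e^0.012450 = 0.9712 × 1.012528
F = 0.9834 USD per EUR

0.9834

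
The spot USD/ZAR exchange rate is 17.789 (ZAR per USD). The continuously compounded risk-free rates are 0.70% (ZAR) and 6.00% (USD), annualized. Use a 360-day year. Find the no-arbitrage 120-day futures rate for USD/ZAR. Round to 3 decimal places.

F = S·e^((r_ZAR − r_USD)T) = 17.789 · e^((0.0070 − 0.0600) × 120/360)
= 17.789 · e^-0.017667 = 17.789 × 0.982488
F = 17.477 ZAR per USD

17.477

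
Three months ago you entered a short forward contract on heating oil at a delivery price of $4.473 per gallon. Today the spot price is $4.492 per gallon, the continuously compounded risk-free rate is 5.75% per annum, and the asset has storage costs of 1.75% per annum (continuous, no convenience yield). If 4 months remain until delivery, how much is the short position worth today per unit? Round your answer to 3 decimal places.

Current fair forward for the remaining 4 months: F = S·e^((r + u)·T), (r + u) = 0.0575 + 0.0175 = 0.0750
F = 4.492 · e^(0.0750 × 4/12) = 4.492 × 1.025315 = 4.6057
Value of long forward = (F − K)·e^(−rT) = (4.6057 − 4.473) · e^(−0.0575·4/12)
= 0.1327 × 0.981016 = 0.130
Short position value = −(long value) = -$0.130

-$0.130 per gallon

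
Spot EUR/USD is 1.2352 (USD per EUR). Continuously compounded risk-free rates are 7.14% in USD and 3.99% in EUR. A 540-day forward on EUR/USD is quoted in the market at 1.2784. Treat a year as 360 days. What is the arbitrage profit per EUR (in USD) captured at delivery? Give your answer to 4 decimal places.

Fair forward: F* = S·e^(carry·T), with carry = (r_USD − r_EUR) = 0.0714 − 0.0399 = 0.0315
F* = 1.2352 · e^(0.0315 × 540/360) = 1.2352 · e^0.047250 = 1.2352 × 1.048384 = 1.2950
Market 1.2784 < fair 1.2950: forward underpriced → reverse cash-and-carry (short spot, go long the forward).
At maturity, profit = |F_mkt − F*| = |1.2784 − 1.2950| = 0.0166 per EUR (in USD)

0.0166 per EUR (in USD)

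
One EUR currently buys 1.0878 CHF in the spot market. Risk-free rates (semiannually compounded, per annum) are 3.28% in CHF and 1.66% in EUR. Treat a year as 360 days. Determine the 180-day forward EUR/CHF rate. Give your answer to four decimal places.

By covered interest parity, F = S · (1+r_CHF/2)^(2T) / (1+r_EUR/2)^(2T)
= 1.0878 × 1.016400 / 1.008300 = 1.0878 × 1.008033
F = 1.0965 CHF per EUR

1.0965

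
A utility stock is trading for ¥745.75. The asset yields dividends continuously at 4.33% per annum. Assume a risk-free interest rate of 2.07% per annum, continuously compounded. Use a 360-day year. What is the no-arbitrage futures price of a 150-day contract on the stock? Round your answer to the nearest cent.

¥738.76

F = S·e^((r − q)T) = 745.75 · e^((0.0207 − 0.0433) × 150/360)
= 745.75 · e^-0.009417 = 745.75 × 0.990627
F = ¥738.76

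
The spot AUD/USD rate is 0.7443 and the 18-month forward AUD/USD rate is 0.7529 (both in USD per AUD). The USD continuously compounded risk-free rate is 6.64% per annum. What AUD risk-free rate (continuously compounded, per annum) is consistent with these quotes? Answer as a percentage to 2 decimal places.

F = S·e^((r_USD − r_AUD)T) ⇒ r_AUD = r_USD − ln(F/S)/T
ln(0.7529/0.7443) = 0.011488; /(18/12) = 0.007659
r_AUD = 0.0664 − 0.007659 = 0.058741
r_AUD = 5.87%

5.87%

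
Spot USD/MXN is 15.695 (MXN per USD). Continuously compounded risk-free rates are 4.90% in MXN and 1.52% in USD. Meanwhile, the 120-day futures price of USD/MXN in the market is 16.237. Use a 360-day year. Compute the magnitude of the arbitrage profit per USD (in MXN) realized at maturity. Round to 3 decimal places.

Fair futures: F* = S·e^(carry·T), with carry = (r_MXN − r_USD) = 0.0490 − 0.0152 = 0.0338
F* = 15.695 · e^(0.0338 × 120/360) = 15.695 · e^0.011267 = 15.695 × 1.011331 = 15.8728
Market 16.237 > fair 15.8728: forward overpriced → cash-and-carry (buy spot, short the forward).
At maturity, profit = |F_mkt − F*| = |16.237 − 15.8728| = 0.364 per USD (in MXN)

0.364 per USD (in MXN)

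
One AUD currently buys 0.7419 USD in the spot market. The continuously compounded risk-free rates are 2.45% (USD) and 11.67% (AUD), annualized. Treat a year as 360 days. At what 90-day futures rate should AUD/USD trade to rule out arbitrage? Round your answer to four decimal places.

F = S·e^((r_USD − r_AUD)T) = 0.7419 · e^((0.0245 − 0.1167) × 90/360)
= 0.7419 · e^-0.023050 = 0.7419 × 0.977214
F = 0.7250 USD per AUD

0.7250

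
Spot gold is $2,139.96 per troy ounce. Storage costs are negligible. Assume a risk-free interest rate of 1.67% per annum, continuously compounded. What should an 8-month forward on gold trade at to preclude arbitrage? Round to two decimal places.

F = S·e^(rT) = 2139.96 · e^(0.0167 × 8/12) = 2139.96 · e^0.01113333
= 2139.96 × 1.01119554 = $2,163.92 per troy ounce

$2,163.92 per troy ounce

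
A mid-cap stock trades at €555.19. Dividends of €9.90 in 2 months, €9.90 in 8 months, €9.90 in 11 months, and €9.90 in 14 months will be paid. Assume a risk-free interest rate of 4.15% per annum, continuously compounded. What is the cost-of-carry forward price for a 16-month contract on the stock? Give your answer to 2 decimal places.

€546.17

PV(dividends) I = 9.90·e^(−0.0415·2/12) + 9.90·e^(−0.0415·8/12) + 9.90·e^(−0.0415·11/12) + 9.90·e^(−0.0415·14/12)
I = 9.8318 + 9.6299 + 9.5305 + 9.4321 = 38.4243
F = (S − I)·e^(rT) = (555.19 − 38.4243) · e^(0.0415·16/12)
= 516.7657 · e^0.055333 = 516.7657 × 1.056893 = €546.17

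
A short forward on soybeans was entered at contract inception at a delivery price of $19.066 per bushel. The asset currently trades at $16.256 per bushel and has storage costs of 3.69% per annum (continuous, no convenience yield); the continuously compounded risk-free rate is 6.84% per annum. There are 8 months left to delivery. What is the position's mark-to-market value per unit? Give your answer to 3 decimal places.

Current fair forward for the remaining 8 months: F = S·e^((r + u)·T), (r + u) = 0.0684 + 0.0369 = 0.1053
F = 16.256 · e^(0.1053 × 8/12) = 16.256 × 1.072723 = 17.4382
Value of long forward = (F − K)·e^(−rT) = (17.4382 − 19.066) · e^(−0.0684·8/12)
= -1.6278 × 0.955424 = -1.555
Short position value = −(long value) = $1.555

$1.555 per bushel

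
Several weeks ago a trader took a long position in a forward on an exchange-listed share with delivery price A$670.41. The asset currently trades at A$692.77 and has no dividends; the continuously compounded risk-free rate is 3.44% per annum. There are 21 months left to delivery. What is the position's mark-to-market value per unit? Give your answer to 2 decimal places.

A$61.53

Current fair forward for the remaining 21 months: F = S·e^(r·T), r = 0.0344
F = 692.77 · e^(0.0344 × 21/12) = 692.77 × 1.062049 = 735.7557
Value of long forward = (F − K)·e^(−rT) = (735.7557 − 670.41) · e^(−0.0344·21/12)
= 65.3457 × 0.941576 = 61.53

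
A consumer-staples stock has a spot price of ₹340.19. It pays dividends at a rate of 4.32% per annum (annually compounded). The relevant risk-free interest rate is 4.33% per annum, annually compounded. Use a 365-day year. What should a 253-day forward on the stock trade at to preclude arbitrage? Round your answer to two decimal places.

₹340.21

F = S · (1+r)^T / (1+q)^T
= 340.19 × 1.029818 / 1.029749 = 340.19 × 1.000067
F = ₹340.21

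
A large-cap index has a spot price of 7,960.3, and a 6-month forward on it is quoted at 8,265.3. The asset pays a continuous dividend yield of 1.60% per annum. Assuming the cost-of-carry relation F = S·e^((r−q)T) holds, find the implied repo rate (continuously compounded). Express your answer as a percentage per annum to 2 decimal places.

9.12%

From F = S·e^((r−q)T): (r − q) = ln(F/S)/T
ln(8265.3/7960.3) = ln(1.038315) = 0.037599
(r − q) = 0.037599 / (6/12) = 0.075198
r = ln(F/S)/T + q = 0.075198 + 0.0160 = 0.091198
r = 9.12%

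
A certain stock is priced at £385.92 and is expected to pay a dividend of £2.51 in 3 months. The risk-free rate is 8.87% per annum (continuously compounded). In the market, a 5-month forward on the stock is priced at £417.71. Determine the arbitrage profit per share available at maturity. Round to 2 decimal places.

£19.81 per share

PV(dividends) I = 2.51·e^(−0.0887·3/12) = 2.4550
Fair forward F* = (S − I)·e^(rT) = (385.92 − 2.4550)·e^0.036958 = 383.4650 × 1.037649 = 397.9021
Market £417.71 > fair 397.9021: forward overpriced → cash-and-carry (borrow at r, buy the stock and collect the dividends, short the forward).
Profit at T = |F_mkt − F*| = |417.71 − 397.9021| = £19.81 per share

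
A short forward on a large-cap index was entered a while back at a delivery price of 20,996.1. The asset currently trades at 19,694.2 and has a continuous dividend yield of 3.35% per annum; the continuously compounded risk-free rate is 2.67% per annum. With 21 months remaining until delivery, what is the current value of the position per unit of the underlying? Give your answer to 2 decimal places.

1464.80

Current fair forward for the remaining 21 months: F = S·e^((r − q)·T), (r − q) = 0.0267 − 0.0335 = -0.0068
F = 19694.2 · e^(-0.0068 × 21/12) = 19694.2 × 0.98817052 = 19461.2279
Value of long forward = (F − K)·e^(−rT) = (19461.2279 − 20996.1) · e^(−0.0267·21/12)
= -1534.8721 × 0.95434981 = -1464.80
Short position value = −(long value) = 1464.80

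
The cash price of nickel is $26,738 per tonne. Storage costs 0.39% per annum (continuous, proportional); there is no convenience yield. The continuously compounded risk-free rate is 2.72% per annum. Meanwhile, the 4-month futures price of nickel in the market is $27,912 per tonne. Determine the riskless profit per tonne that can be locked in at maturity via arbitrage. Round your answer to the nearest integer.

$895 per tonne

Fair futures: F* = S·e^(carry·T), with carry = (r + u) = 0.0272 + 0.0039 = 0.0311
F* = 26738 · e^(0.0311 × 4/12) = 26738 · e^0.010367 = 26738 × 1.010421 = $27016.6367
Market $27912 > fair $27016.6367: forward overpriced → cash-and-carry (buy spot, short the forward).
At maturity, profit = |F_mkt − F*| = |27912 − 27016.6367| = $895 per tonne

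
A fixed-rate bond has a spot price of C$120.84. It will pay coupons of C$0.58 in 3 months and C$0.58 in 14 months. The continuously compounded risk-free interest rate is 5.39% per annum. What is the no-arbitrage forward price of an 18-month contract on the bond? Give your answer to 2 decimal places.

C$129.80

PV(coupons) I = 0.58·e^(−0.0539·3/12) + 0.58·e^(−0.0539·14/12)
I = 0.5722 + 0.5447 = 1.1169
F = (S − I)·e^(rT) = (120.84 − 1.1169) · e^(0.0539·18/12)
= 119.7231 · e^0.080850 = 119.7231 × 1.084208 = C$129.80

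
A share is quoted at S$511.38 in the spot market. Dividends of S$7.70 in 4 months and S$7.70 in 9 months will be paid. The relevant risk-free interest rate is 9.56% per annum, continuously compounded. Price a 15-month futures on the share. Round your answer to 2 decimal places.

PV(dividends) I = 7.70·e^(−0.0956·4/12) + 7.70·e^(−0.0956·9/12)
I = 7.4585 + 7.1672 = 14.6257
F = (S − I)·e^(rT) = (511.38 − 14.6257) · e^(0.0956·15/12)
= 496.7543 · e^0.119500 = 496.7543 × 1.126933 = S$559.81

S$559.81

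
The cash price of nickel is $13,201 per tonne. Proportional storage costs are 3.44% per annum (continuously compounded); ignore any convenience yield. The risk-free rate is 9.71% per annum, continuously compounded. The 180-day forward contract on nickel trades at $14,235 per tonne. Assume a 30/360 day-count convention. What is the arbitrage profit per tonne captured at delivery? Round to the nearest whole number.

Fair forward: F* = S·e^(carry·T), with carry = (r + u) = 0.0971 + 0.0344 = 0.1315
F* = 13201 · e^(0.1315 × 180/360) = 13201 · e^0.065750 = 13201 × 1.067960 = $14098.1400
Market $14235 > fair $14098.1400: forward overpriced → cash-and-carry (buy spot, short the forward).
At maturity, profit = |F_mkt − F*| = |14235 − 14098.1400| = $137 per tonne

$137 per tonne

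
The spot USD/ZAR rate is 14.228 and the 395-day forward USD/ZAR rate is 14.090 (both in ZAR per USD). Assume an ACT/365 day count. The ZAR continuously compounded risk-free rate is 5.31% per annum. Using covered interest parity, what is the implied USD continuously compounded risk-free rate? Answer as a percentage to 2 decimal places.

F = S·e^((r_ZAR − r_USD)T) ⇒ r_USD = r_ZAR − ln(F/S)/T
ln(14.090/14.228) = -0.009747; /(395/365) = -0.009007
r_USD = 0.0531 + 0.009007 = 0.062107
r_USD = 6.21%

6.21%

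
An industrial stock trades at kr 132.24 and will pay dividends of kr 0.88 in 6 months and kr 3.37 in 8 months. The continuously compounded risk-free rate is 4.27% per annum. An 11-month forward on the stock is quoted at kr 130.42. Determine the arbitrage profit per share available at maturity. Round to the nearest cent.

kr 2.80 per share

PV(dividends) I = 0.88·e^(−0.0427·6/12) + 3.37·e^(−0.0427·8/12) = 4.1368
Fair forward F* = (S − I)·e^(rT) = (132.24 − 4.1368)·e^0.039142 = 128.1032 × 1.039918 = 133.2168
Market kr 130.42 < fair 133.2168: forward underpriced → reverse cash-and-carry (short the stock, invest proceeds at r, pay the dividends, go long the forward).
Profit at T = |F_mkt − F*| = |130.42 − 133.2168| = kr 2.80 per share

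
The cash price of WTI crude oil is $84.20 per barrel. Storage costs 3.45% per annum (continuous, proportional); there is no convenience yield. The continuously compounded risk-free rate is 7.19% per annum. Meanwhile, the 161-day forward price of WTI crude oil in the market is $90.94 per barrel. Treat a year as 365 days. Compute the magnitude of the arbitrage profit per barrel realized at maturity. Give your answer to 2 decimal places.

Fair forward: F* = S·e^(carry·T), with carry = (r + u) = 0.0719 + 0.0345 = 0.1064
F* = 84.20 · e^(0.1064 × 161/365) = 84.20 · e^0.046933 = 84.20 × 1.048052 = $88.2460
Market $90.94 > fair $88.2460: forward overpriced → cash-and-carry (buy spot, short the forward).
At maturity, profit = |F_mkt − F*| = |90.94 − 88.2460| = $2.69 per barrel

$2.69 per barrel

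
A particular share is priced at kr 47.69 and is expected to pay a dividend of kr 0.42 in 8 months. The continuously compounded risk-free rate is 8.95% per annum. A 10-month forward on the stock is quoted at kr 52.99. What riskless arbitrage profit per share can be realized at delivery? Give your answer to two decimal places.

PV(dividends) I = 0.42·e^(−0.0895·8/12) = 0.3957
Fair forward F* = (S − I)·e^(rT) = (47.69 − 0.3957)·e^0.074583 = 47.2943 × 1.077435 = 50.9565
Market kr 52.99 > fair 50.9565: forward overpriced → cash-and-carry (borrow at r, buy the stock and collect the dividends, short the forward).
Profit at T = |F_mkt − F*| = |52.99 − 50.9565| = kr 2.03 per share

kr 2.03 per share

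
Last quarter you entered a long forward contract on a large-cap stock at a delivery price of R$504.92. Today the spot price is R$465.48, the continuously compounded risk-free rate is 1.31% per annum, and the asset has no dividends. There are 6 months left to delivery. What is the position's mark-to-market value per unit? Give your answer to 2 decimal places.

-R$36.14

Current fair forward for the remaining 6 months: F = S·e^(r·T), r = 0.0131
F = 465.48 · e^(0.0131 × 6/12) = 465.48 × 1.006571 = 468.5387
Value of long forward = (F − K)·e^(−rT) = (468.5387 − 504.92) · e^(−0.0131·6/12)
= -36.3813 × 0.993471 = -36.14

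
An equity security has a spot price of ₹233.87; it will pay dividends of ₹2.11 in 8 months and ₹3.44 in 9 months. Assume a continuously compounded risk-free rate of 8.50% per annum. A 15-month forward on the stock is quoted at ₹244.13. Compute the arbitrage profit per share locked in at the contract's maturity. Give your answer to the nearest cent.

₹10.15 per share

PV(dividends) I = 2.11·e^(−0.0850·8/12) + 3.44·e^(−0.0850·9/12) = 5.2213
Fair forward F* = (S − I)·e^(rT) = (233.87 − 5.2213)·e^0.106250 = 228.6487 × 1.112100 = 254.2802
Market ₹244.13 < fair 254.2802: forward underpriced → reverse cash-and-carry (short the stock, invest proceeds at r, pay the dividends, go long the forward).
Profit at T = |F_mkt − F*| = |244.13 − 254.2802| = ₹10.15 per share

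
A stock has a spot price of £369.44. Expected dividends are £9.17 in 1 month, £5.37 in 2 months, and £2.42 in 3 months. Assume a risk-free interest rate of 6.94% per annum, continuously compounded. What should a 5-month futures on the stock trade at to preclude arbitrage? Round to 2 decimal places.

£362.98

PV(dividends) I = 9.17·e^(−0.0694·1/12) + 5.37·e^(−0.0694·2/12) + 2.42·e^(−0.0694·3/12)
I = 9.1171 + 5.3082 + 2.3784 = 16.8037
F = (S − I)·e^(rT) = (369.44 − 16.8037) · e^(0.0694·5/12)
= 352.6363 · e^0.028917 = 352.6363 × 1.029339 = £362.98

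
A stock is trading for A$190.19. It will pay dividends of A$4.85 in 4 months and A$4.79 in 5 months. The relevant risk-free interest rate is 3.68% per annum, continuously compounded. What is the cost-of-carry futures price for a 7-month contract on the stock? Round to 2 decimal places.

PV(dividends) I = 4.85·e^(−0.0368·4/12) + 4.79·e^(−0.0368·5/12)
I = 4.7909 + 4.7171 = 9.5080
F = (S − I)·e^(rT) = (190.19 − 9.5080) · e^(0.0368·7/12)
= 180.6820 · e^0.021467 = 180.6820 × 1.021699 = A$184.60

A$184.60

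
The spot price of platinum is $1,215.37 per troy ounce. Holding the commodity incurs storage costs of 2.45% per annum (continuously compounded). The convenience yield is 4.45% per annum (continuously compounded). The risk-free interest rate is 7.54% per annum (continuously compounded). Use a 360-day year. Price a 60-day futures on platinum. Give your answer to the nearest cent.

$1,226.64 per troy ounce

Net carry = r + u − y = 0.0754 + 0.0245 − 0.0445 = 0.0554
F = S·e^((r+u−y)T) = 1215.37 · e^(0.0554 × 60/360) = 1215.37 · e^0.00923333
= 1215.37 × 1.00927609 = $1,226.64 per troy ounce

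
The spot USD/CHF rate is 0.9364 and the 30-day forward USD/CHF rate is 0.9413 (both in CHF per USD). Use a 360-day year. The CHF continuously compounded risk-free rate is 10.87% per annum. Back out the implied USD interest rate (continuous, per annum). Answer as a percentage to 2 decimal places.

4.61%

F = S·e^((r_CHF − r_USD)T) ⇒ r_USD = r_CHF − ln(F/S)/T
ln(0.9413/0.9364) = 0.005219; /(30/360) = 0.062628
r_USD = 0.1087 − 0.062628 = 0.046072
r_USD = 4.61%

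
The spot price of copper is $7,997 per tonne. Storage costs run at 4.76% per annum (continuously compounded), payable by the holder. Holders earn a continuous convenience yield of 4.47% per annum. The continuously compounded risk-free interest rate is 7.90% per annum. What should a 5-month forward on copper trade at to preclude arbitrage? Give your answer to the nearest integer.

Net carry = r + u − y = 0.0790 + 0.0476 − 0.0447 = 0.0819
F = S·e^((r+u−y)T) = 7997 · e^(0.0819 × 5/12) = 7997 · e^0.034125
= 7997 × 1.034714 = $8,275 per tonne

$8,275 per tonne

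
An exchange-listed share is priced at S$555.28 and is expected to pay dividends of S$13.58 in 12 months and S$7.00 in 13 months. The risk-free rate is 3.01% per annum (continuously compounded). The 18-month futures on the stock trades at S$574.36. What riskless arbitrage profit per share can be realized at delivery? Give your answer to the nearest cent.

S$14.31 per share

PV(dividends) I = 13.58·e^(−0.0301·12/12) + 7.00·e^(−0.0301·13/12) = 19.9528
Fair futures F* = (S − I)·e^(rT) = (555.28 − 19.9528)·e^0.045150 = 535.3272 × 1.046185 = 560.0513
Market S$574.36 > fair 560.0513: forward overpriced → cash-and-carry (borrow at r, buy the stock and collect the dividends, short the forward).
Profit at T = |F_mkt − F*| = |574.36 − 560.0513| = S$14.31 per share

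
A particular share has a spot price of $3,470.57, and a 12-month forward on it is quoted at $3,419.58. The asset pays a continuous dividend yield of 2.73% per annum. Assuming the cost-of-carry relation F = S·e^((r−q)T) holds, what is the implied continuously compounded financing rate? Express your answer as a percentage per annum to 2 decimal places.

From F = S·e^((r−q)T): (r − q) = ln(F/S)/T
ln(3419.58/3470.57) = ln(0.985308) = -0.014801
(r − q) = -0.014801 / (12/12) = -0.014801
r = ln(F/S)/T + q = -0.014801 + 0.0273 = 0.012499
r = 1.25%

1.25%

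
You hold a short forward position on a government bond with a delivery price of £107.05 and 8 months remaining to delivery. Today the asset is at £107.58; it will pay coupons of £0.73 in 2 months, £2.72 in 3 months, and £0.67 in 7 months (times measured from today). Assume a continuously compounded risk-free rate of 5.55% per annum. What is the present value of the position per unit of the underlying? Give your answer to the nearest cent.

PV(remaining coupons) I = 0.73·e^(−0.0555·2/12) + 2.72·e^(−0.0555·3/12) + 0.67·e^(−0.0555·7/12) = 4.0545
Current forward F = (S − I)·e^(rT) = (107.58 − 4.0545)·e^(0.0555·8/12) = 103.5255 × 1.037693 = 107.4277
Value (long) = (F − K)·e^(−rT) = (107.4277 − 107.05) × 0.963676 = 0.3640
Short position value = −(long value) = -£0.36

-£0.36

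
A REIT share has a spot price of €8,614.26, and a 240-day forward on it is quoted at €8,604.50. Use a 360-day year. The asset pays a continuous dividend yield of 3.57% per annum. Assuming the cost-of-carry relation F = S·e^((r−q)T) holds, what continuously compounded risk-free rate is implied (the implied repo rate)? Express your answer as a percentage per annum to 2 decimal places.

From F = S·e^((r−q)T): (r − q) = ln(F/S)/T
ln(8604.50/8614.26) = ln(0.998867) = -0.001134
(r − q) = -0.001134 / (240/360) = -0.001701
r = ln(F/S)/T + q = -0.001701 + 0.0357 = 0.033999
r = 3.40%

3.40%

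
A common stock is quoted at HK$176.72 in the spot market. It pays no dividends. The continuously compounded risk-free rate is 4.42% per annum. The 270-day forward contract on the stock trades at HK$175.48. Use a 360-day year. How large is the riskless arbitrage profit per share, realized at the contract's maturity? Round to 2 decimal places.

Fair forward: F* = S·e^(carry·T), with carry = r = 0.0442
F* = 176.72 · e^(0.0442 × 270/360) = 176.72 · e^0.033150 = 176.72 × 1.033706 = HK$182.6765
Market HK$175.48 < fair HK$182.6765: forward underpriced → reverse cash-and-carry (short spot, go long the forward).
At maturity, profit = |F_mkt − F*| = |175.48 − 182.6765| = HK$7.20 per share

HK$7.20 per share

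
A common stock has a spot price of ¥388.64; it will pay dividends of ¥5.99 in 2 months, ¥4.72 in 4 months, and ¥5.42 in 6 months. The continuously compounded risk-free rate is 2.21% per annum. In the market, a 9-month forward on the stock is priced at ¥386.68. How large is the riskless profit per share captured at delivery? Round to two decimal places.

PV(dividends) I = 5.99·e^(−0.0221·2/12) + 4.72·e^(−0.0221·4/12) + 5.42·e^(−0.0221·6/12) = 16.0138
Fair forward F* = (S − I)·e^(rT) = (388.64 − 16.0138)·e^0.016575 = 372.6262 × 1.016713 = 378.8539
Market ¥386.68 > fair 378.8539: forward overpriced → cash-and-carry (borrow at r, buy the stock and collect the dividends, short the forward).
Profit at T = |F_mkt − F*| = |386.68 − 378.8539| = ¥7.83 per share

¥7.83 per share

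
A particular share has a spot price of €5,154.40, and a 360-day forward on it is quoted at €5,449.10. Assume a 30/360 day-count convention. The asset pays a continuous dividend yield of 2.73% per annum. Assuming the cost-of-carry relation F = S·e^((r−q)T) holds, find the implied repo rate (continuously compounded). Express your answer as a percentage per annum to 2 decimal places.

8.29%

From F = S·e^((r−q)T): (r − q) = ln(F/S)/T
ln(5449.10/5154.40) = ln(1.057174) = 0.055599
(r − q) = 0.055599 / (360/360) = 0.055599
r = ln(F/S)/T + q = 0.055599 + 0.0273 = 0.082899
r = 8.29%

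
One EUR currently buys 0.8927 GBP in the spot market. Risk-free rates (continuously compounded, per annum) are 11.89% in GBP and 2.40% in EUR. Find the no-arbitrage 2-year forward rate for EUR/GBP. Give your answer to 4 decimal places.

1.0793

F = S·e^((r_GBP − r_EUR)T) = 0.8927 · e^((0.1189 − 0.0240) × 2)
= 0.8927 · e^0.189800 = 0.8927 × 1.209008
F = 1.0793 GBP per EUR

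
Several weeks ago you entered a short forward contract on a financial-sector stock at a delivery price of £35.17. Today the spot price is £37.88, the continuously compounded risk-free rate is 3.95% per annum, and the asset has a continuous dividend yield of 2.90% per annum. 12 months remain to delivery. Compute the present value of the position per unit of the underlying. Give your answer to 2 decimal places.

Current fair forward for the remaining 12 months: F = S·e^((r − q)·T), (r − q) = 0.0395 − 0.0290 = 0.0105
F = 37.88 · e^(0.0105 × 12/12) = 37.88 × 1.010555 = 38.2798
Value of long forward = (F − K)·e^(−rT) = (38.2798 − 35.17) · e^(−0.0395·12/12)
= 3.1098 × 0.961270 = 2.99
Short position value = −(long value) = -£2.99

-£2.99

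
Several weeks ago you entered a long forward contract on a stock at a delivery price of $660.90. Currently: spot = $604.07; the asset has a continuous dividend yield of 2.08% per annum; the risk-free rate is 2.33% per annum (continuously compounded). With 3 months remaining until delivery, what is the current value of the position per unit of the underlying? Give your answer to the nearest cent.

-$56.12

Current fair forward for the remaining 3 months: F = S·e^((r − q)·T), (r − q) = 0.0233 − 0.0208 = 0.0025
F = 604.07 · e^(0.0025 × 3/12) = 604.07 × 1.000625 = 604.4475
Value of long forward = (F − K)·e^(−rT) = (604.4475 − 660.90) · e^(−0.0233·3/12)
= -56.4525 × 0.994192 = -56.12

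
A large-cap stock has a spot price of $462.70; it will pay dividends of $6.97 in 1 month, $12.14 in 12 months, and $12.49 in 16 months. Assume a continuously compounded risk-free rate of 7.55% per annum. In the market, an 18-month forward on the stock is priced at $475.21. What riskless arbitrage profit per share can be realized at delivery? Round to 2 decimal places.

$9.96 per share

PV(dividends) I = 6.97·e^(−0.0755·1/12) + 12.14·e^(−0.0755·12/12) + 12.49·e^(−0.0755·16/12) = 29.4773
Fair forward F* = (S − I)·e^(rT) = (462.70 − 29.4773)·e^0.113250 = 433.2227 × 1.119912 = 485.1713
Market $475.21 < fair 485.1713: forward underpriced → reverse cash-and-carry (short the stock, invest proceeds at r, pay the dividends, go long the forward).
Profit at T = |F_mkt − F*| = |475.21 − 485.1713| = $9.96 per share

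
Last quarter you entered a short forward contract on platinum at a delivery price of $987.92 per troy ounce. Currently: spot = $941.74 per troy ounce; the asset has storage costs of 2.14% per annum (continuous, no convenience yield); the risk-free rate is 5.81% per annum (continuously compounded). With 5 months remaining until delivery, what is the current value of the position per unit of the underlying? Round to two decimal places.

$14.12 per troy ounce

Current fair forward for the remaining 5 months: F = S·e^((r + u)·T), (r + u) = 0.0581 + 0.0214 = 0.0795
F = 941.74 · e^(0.0795 × 5/12) = 941.74 × 1.033680 = 973.4578
Value of long forward = (F − K)·e^(−rT) = (973.4578 − 987.92) · e^(−0.0581·5/12)
= -14.4622 × 0.976082 = -14.12
Short position value = −(long value) = $14.12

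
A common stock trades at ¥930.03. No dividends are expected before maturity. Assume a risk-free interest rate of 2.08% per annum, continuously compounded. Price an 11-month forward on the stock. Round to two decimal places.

¥947.93

F = S·e^(rT) = 930.03 · e^(0.0208 × 11/12)
= 930.03 · e^0.019067 = 930.03 × 1.019250
F = ¥947.93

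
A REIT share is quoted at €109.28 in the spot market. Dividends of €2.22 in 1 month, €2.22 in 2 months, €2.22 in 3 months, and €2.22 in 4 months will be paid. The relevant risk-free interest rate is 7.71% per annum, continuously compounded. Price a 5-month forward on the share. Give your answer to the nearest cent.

PV(dividends) I = 2.22·e^(−0.0771·1/12) + 2.22·e^(−0.0771·2/12) + 2.22·e^(−0.0771·3/12) + 2.22·e^(−0.0771·4/12)
I = 2.2058 + 2.1917 + 2.1776 + 2.1637 = 8.7388
F = (S − I)·e^(rT) = (109.28 − 8.7388) · e^(0.0771·5/12)
= 100.5412 · e^0.032125 = 100.5412 × 1.032647 = €103.82

€103.82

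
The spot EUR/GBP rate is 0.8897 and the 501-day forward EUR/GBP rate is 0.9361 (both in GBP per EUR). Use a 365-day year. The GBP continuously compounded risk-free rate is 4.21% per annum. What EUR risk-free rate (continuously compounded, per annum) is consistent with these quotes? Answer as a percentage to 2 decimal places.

0.51%

F = S·e^((r_GBP − r_EUR)T) ⇒ r_EUR = r_GBP − ln(F/S)/T
ln(0.9361/0.8897) = 0.050838; /(501/365) = 0.037038
r_EUR = 0.0421 − 0.037038 = 0.005062
r_EUR = 0.51%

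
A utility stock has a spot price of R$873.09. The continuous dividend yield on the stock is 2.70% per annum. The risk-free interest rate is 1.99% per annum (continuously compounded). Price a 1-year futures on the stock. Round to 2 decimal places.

F = S·e^((r − q)T) = 873.09 · e^((0.0199 − 0.0270) × 1)
= 873.09 · e^-0.007100 = 873.09 × 0.992925
F = R$866.91

R$866.91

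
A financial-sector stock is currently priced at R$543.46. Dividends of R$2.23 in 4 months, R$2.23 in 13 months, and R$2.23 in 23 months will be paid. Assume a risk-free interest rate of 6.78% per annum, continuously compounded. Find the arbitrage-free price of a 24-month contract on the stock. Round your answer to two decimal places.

PV(dividends) I = 2.23·e^(−0.0678·4/12) + 2.23·e^(−0.0678·13/12) + 2.23·e^(−0.0678·23/12)
I = 2.1802 + 2.0721 + 1.9583 = 6.2106
F = (S − I)·e^(rT) = (543.46 − 6.2106) · e^(0.0678·24/12)
= 537.2494 · e^0.135600 = 537.2494 × 1.145224 = R$615.27

R$615.27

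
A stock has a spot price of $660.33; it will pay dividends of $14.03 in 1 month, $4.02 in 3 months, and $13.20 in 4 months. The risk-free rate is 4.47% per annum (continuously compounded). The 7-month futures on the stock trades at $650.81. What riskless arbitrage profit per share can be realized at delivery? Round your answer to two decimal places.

$4.81 per share

PV(dividends) I = 14.03·e^(−0.0447·1/12) + 4.02·e^(−0.0447·3/12) + 13.20·e^(−0.0447·4/12) = 30.9579
Fair futures F* = (S − I)·e^(rT) = (660.33 − 30.9579)·e^0.026075 = 629.3721 × 1.026418 = 645.9989
Market $650.81 > fair 645.9989: forward overpriced → cash-and-carry (borrow at r, buy the stock and collect the dividends, short the forward).
Profit at T = |F_mkt − F*| = |650.81 − 645.9989| = $4.81 per share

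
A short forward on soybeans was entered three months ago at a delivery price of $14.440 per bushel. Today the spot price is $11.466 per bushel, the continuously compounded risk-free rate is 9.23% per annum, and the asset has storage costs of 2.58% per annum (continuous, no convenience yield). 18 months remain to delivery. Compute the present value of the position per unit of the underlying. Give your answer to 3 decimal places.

Current fair forward for the remaining 18 months: F = S·e^((r + u)·T), (r + u) = 0.0923 + 0.0258 = 0.1181
F = 11.466 · e^(0.1181 × 18/12) = 11.466 × 1.193810 = 13.6882
Value of long forward = (F − K)·e^(−rT) = (13.6882 − 14.440) · e^(−0.0923·18/12)
= -0.7518 × 0.870707 = -0.655
Short position value = −(long value) = $0.655

$0.655 per bushel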